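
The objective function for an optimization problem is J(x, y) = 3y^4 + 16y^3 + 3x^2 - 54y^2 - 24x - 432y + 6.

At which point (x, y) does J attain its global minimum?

(4, 3)

J(x,y) separates as P(x) + Q(y) + 6, so its minimum is min P + min Q + 6.
P'(x) = 6x - 24 vanishes at x ∈ {4}; Q'(y) = 12(y - 3)(y + 3)(y + 4) vanishes at y ∈ {-4, -3, 3}.
Local minima of P (where P''>0): P(4)=-48. Local minima of Q: Q(-4)=608, Q(3)=-1107.
So the global minimum of J is P(4) + Q(3) + 6 = -48 − 1107 + 6 = -1149, attained at (4, 3).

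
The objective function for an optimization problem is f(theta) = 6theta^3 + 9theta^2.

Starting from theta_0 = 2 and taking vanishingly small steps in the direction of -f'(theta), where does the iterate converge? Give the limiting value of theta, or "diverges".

0

f'(theta) = 18theta(theta + 1), so f'(2) = 108.
Gradient descent moves in the -f' direction, i.e. theta is decreasing.
The nearest critical point in that direction is theta = 0, where f'' = 18 > 0 (a local minimum). The iterate converges there.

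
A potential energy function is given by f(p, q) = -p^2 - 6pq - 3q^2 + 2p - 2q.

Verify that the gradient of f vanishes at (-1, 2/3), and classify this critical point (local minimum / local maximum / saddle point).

∇f = (-2p - 6q + 2, -6p - 6q - 2); substituting (-1, 2/3) gives ∇f = (0, 0), so (-1, 2/3) is indeed a critical point.
The Hessian of f is constant: H = [[-2, -6], [-6, -6]].
det(H) = (-2)·(-6) − (-6)² = -24.
Since det(H) < 0, H is indefinite and the critical point is a saddle point.

saddle point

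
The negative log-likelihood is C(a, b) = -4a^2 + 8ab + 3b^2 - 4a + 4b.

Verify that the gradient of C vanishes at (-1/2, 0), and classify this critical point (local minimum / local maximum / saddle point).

∇C = (-8a + 8b - 4, 8a + 6b + 4); substituting (-1/2, 0) gives ∇C = (0, 0), so (-1/2, 0) is indeed a critical point.
The Hessian of C is constant: H = [[-8, 8], [8, 6]].
det(H) = (-8)·6 − 8² = -112.
Since det(H) < 0, H is indefinite and the critical point is a saddle point.

saddle point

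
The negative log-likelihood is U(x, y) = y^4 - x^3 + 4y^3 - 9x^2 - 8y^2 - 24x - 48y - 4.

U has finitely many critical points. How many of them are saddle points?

U separates as a function of x plus a function of y, so ∇U=0 decouples.
∂U/∂x = -3(x + 2)(x + 4) = 0 at x ∈ {-4, -2}; ∂U/∂y = 4(y - 2)(y + 2)(y + 3) = 0 at y ∈ {-3, -2, 2}.
The Hessian is diagonal: diag(U_xx, U_yy). Second derivatives: U_xx(-4)=6, U_xx(-2)=-6; U_yy(-3)=20, U_yy(-2)=-16, U_yy(2)=80.
Saddle points occur where the two diagonal entries have opposite signs: (-4, -2), (-2, -3), (-2, 2). Count: 3.

3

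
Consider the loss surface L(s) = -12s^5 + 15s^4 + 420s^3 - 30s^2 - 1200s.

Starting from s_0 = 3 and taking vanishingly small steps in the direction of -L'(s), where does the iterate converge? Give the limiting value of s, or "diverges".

L'(s) = -60(s - 5)(s - 1)(s + 1)(s + 4), so L'(3) = 6720.
Gradient descent moves in the -L' direction, i.e. s is decreasing.
The nearest critical point in that direction is s = 1, where L'' = 2400 > 0 (a local minimum). The iterate converges there.

1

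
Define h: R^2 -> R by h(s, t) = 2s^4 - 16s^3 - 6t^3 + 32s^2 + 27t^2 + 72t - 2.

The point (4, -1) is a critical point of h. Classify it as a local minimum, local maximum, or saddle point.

The mixed partial ∂²h/∂s∂t is 0, so the Hessian at any point is diag(h_ss, h_tt) = diag(8(3s^2 - 12s + 8), 18(-2t + 3)).
At (4, -1): H = diag(64, 90).
Both eigenvalues are positive, so H is positive definite: a local minimum.

local minimum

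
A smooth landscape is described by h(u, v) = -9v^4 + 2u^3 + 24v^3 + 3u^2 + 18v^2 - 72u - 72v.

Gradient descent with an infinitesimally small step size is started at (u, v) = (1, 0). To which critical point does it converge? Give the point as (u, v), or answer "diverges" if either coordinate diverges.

(3, 1)

h is separable, so gradient descent decouples: u follows -∂h/∂u, v follows -∂h/∂v.
∂h/∂u = 6(u - 3)(u + 4); at u=1 this is -60, so u increases.
∂h/∂v = -36(v - 2)(v - 1)(v + 1); at v=0 this is -72, so v increases.
u converges to its nearest critical value 3 (a local min of the u-part); v converges to 1. The iterate converges to (3, 1).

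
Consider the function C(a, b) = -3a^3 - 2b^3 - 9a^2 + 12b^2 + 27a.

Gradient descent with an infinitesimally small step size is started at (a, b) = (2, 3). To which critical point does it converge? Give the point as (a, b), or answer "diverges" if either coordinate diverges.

C is separable, so gradient descent decouples: a follows -∂C/∂a, b follows -∂C/∂b.
∂C/∂a = -9(a - 1)(a + 3); at a=2 this is -45, so a increases.
∂C/∂b = -6b(b - 4); at b=3 this is 18, so b decreases.
The a-coordinate has no critical point in that direction and runs off to infinity.

diverges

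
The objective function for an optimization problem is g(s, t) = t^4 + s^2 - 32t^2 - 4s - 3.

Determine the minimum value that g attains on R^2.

g(s,t) separates as P(s) + Q(t) − 3, so its minimum is min P + min Q − 3.
P'(s) = 2s - 4 vanishes at s ∈ {2}; Q'(t) = 4t(t - 4)(t + 4) vanishes at t ∈ {-4, 0, 4}.
Local minima of P (where P''>0): P(2)=-4. Local minima of Q: Q(-4)=-256, Q(4)=-256.
So the global minimum of g is P(2) + Q(-4) − 3 = -4 − 256 − 3 = -263, attained at (2, -4).

-263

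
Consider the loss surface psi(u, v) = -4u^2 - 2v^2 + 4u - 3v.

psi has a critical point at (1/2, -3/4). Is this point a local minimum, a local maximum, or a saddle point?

The Hessian of psi is constant: H = [[-8, 0], [0, -4]].
det(H) = (-8)·(-4) − 0² = 32.
det(H) > 0 and tr(H) = -12 < 0, so H is negative definite and the point is a local maximum.

local maximum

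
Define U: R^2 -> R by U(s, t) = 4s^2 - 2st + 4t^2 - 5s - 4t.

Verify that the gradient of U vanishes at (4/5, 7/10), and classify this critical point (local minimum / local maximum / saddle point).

local minimum

∇U = (8s - 2t - 5, -2s + 8t - 4); substituting (4/5, 7/10) gives ∇U = (0, 0), so (4/5, 7/10) is indeed a critical point.
The Hessian of U is constant: H = [[8, -2], [-2, 8]].
det(H) = 8·8 − (-2)² = 60.
det(H) > 0 and tr(H) = 16 > 0, so H is positive definite and the point is a local minimum.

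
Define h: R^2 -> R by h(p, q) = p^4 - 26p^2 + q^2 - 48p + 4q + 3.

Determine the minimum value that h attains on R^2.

-353

h(p,q) separates as A(p) + B(q) + 3, so its minimum is min A + min B + 3.
A'(p) = 4(p - 4)(p + 1)(p + 3) vanishes at p ∈ {-3, -1, 4}; B'(q) = 2q + 4 vanishes at q ∈ {-2}.
Local minima of A (where A''>0): A(-3)=-9, A(4)=-352. Local minima of B: B(-2)=-4.
So the global minimum of h is A(4) + B(-2) + 3 = -352 − 4 + 3 = -353, attained at (4, -2).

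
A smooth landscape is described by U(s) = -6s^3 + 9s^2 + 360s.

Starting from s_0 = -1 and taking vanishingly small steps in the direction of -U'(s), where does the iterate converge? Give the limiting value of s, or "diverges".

U'(s) = -18(s - 5)(s + 4), so U'(-1) = 324.
Gradient descent moves in the -U' direction, i.e. s is decreasing.
The nearest critical point in that direction is s = -4, where U'' = 162 > 0 (a local minimum). The iterate converges there.

-4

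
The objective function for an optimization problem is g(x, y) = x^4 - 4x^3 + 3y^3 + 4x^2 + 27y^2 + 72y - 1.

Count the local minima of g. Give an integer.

2

g separates as a function of x plus a function of y, so ∇g=0 decouples.
∂g/∂x = 4x(x - 2)(x - 1) = 0 at x ∈ {0, 1, 2}; ∂g/∂y = 9(y + 2)(y + 4) = 0 at y ∈ {-4, -2}.
The Hessian is diagonal: diag(g_xx, g_yy). Second derivatives: g_xx(0)=8, g_xx(1)=-4, g_xx(2)=8; g_yy(-4)=-18, g_yy(-2)=18.
Local minima occur where both diagonal entries positive: (0, -2), (2, -2). Count: 2.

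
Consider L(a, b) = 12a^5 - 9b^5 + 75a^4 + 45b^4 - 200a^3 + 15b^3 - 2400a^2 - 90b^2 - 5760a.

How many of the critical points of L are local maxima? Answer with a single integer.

L separates as a function of a plus a function of b, so ∇L=0 decouples.
∂L/∂a = 60(a - 4)(a + 2)(a + 3)(a + 4) = 0 at a ∈ {-4, -3, -2, 4}; ∂L/∂b = -45b(b - 4)(b - 1)(b + 1) = 0 at b ∈ {-1, 0, 1, 4}.
The Hessian is diagonal: diag(L_aa, L_bb). Second derivatives: L_aa(-4)=-960, L_aa(-3)=420, L_aa(-2)=-720, L_aa(4)=20160; L_bb(-1)=450, L_bb(0)=-180, L_bb(1)=270, L_bb(4)=-2700.
Local maxima occur where both diagonal entries negative: (-4, 0), (-4, 4), (-2, 0), (-2, 4). Count: 4.

4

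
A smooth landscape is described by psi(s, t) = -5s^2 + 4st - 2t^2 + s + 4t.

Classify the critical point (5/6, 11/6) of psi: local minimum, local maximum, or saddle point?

The Hessian of psi is constant: H = [[-10, 4], [4, -4]].
det(H) = (-10)·(-4) − 4² = 24.
det(H) > 0 and tr(H) = -14 < 0, so H is negative definite and the point is a local maximum.

local maximum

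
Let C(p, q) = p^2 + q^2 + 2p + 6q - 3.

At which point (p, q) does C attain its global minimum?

(-1, -3)

C(p,q) separates as A(p) + B(q) − 3, so its minimum is min A + min B − 3.
A'(p) = 2p + 2 vanishes at p ∈ {-1}; B'(q) = 2q + 6 vanishes at q ∈ {-3}.
Local minima of A (where A''>0): A(-1)=-1. Local minima of B: B(-3)=-9.
So the global minimum of C is A(-1) + B(-3) − 3 = -1 − 9 − 3 = -13, attained at (-1, -3).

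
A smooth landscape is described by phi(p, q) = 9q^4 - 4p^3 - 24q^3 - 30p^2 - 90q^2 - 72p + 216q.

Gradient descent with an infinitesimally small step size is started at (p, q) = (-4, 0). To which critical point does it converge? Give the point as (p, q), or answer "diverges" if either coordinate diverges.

phi is separable, so gradient descent decouples: p follows -∂phi/∂p, q follows -∂phi/∂q.
∂phi/∂p = -12(p + 2)(p + 3); at p=-4 this is -24, so p increases.
∂phi/∂q = 36(q - 3)(q - 1)(q + 2); at q=0 this is 216, so q decreases.
p converges to its nearest critical value -3 (a local min of the p-part); q converges to -2. The iterate converges to (-3, -2).

(-3, -2)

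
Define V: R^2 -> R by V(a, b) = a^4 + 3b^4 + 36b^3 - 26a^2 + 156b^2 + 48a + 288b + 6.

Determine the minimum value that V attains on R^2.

-538

V(a,b) separates as P(a) + Q(b) + 6, so its minimum is min P + min Q + 6.
P'(a) = 4(a - 3)(a - 1)(a + 4) vanishes at a ∈ {-4, 1, 3}; Q'(b) = 12(b + 2)(b + 3)(b + 4) vanishes at b ∈ {-4, -3, -2}.
Local minima of P (where P''>0): P(-4)=-352, P(3)=-9. Local minima of Q: Q(-4)=-192, Q(-2)=-192.
So the global minimum of V is P(-4) + Q(-4) + 6 = -352 − 192 + 6 = -538, attained at (-4, -4).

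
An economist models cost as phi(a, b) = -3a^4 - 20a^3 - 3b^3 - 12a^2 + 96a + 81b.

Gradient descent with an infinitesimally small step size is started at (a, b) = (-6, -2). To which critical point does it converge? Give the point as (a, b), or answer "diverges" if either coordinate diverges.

phi is separable, so gradient descent decouples: a follows -∂phi/∂a, b follows -∂phi/∂b.
∂phi/∂a = -12(a - 1)(a + 2)(a + 4); at a=-6 this is 672, so a decreases.
∂phi/∂b = -9(b - 3)(b + 3); at b=-2 this is 45, so b decreases.
The a-coordinate has no critical point in that direction and runs off to infinity.

diverges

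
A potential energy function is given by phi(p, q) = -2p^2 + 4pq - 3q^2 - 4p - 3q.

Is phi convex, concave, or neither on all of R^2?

concave

phi is quadratic, so its Hessian is the constant matrix H = [[-4, 4], [4, -6]].
det(H) = 8, tr(H) = -10.
det(H) > 0 and tr(H) < 0, so H is negative definite everywhere: concave.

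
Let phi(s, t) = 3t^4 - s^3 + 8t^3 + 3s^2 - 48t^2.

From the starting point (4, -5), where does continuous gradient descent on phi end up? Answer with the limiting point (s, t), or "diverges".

diverges

phi is separable, so gradient descent decouples: s follows -∂phi/∂s, t follows -∂phi/∂t.
∂phi/∂s = -3s(s - 2); at s=4 this is -24, so s increases.
∂phi/∂t = 12t(t - 2)(t + 4); at t=-5 this is -420, so t increases.
The s-coordinate has no critical point in that direction and runs off to infinity.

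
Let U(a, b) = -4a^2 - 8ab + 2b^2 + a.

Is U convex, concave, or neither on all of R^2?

neither

U is quadratic, so its Hessian is the constant matrix H = [[-8, -8], [-8, 4]].
det(H) = -96, tr(H) = -4.
det(H) < 0, so H is indefinite: neither convex nor concave.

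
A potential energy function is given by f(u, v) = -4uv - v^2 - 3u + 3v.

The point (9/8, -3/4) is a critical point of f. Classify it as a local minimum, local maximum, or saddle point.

The Hessian of f is constant: H = [[0, -4], [-4, -2]].
det(H) = 0·(-2) − (-4)² = -16.
Since det(H) < 0, H is indefinite and the critical point is a saddle point.

saddle point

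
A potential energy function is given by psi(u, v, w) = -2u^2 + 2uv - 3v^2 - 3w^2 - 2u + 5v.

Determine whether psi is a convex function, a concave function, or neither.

concave

psi is quadratic, so its Hessian is the constant matrix H = [[-4, 2, 0], [2, -6, 0], [0, 0, -6]].
Leading principal minors: -4, 20, -120.
Signs alternate −, +, − ⇒ H ≺ 0 ⇒ concave.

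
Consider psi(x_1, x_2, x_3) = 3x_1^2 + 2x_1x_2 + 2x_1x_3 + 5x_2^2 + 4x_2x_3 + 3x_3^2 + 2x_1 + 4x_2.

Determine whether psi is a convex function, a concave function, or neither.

psi is quadratic, so its Hessian is the constant matrix H = [[6, 2, 2], [2, 10, 4], [2, 4, 6]].
Leading principal minors: 6, 56, 232.
All positive ⇒ H ≻ 0 ⇒ convex.

convex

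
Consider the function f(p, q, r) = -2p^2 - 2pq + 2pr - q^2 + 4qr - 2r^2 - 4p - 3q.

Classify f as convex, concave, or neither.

neither

f is quadratic, so its Hessian is the constant matrix H = [[-4, -2, 2], [-2, -2, 4], [2, 4, -4]].
Leading principal minors: -4, 4, 24.
Neither pattern holds ⇒ H is indefinite ⇒ neither convex nor concave.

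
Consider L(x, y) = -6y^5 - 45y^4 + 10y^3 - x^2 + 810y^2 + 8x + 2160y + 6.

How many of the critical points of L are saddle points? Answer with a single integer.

2

L separates as a function of x plus a function of y, so ∇L=0 decouples.
∂L/∂x = -2(x - 4) = 0 at x ∈ {4}; ∂L/∂y = -30(y - 3)(y + 2)(y + 3)(y + 4) = 0 at y ∈ {-4, -3, -2, 3}.
The Hessian is diagonal: diag(L_xx, L_yy). Second derivatives: L_xx(4)=-2; L_yy(-4)=420, L_yy(-3)=-180, L_yy(-2)=300, L_yy(3)=-6300.
Saddle points occur where the two diagonal entries have opposite signs: (4, -4), (4, -2). Count: 2.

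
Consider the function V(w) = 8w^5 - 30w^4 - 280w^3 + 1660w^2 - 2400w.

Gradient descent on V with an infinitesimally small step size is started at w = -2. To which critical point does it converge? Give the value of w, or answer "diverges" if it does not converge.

V'(w) = 40(w - 4)(w - 3)(w - 1)(w + 5), so V'(-2) = -10800.
Gradient descent moves in the -V' direction, i.e. w is increasing.
The nearest critical point in that direction is w = 1, where V'' = 1440 > 0 (a local minimum). The iterate converges there.

1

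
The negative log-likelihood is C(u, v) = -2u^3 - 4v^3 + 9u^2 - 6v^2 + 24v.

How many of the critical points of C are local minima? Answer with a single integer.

C separates as a function of u plus a function of v, so ∇C=0 decouples.
∂C/∂u = -6u(u - 3) = 0 at u ∈ {0, 3}; ∂C/∂v = -12(v - 1)(v + 2) = 0 at v ∈ {-2, 1}.
The Hessian is diagonal: diag(C_uu, C_vv). Second derivatives: C_uu(0)=18, C_uu(3)=-18; C_vv(-2)=36, C_vv(1)=-36.
Local minima occur where both diagonal entries positive: (0, -2). Count: 1.

1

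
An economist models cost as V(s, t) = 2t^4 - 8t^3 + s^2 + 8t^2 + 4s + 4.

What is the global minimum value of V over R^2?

V(s,t) separates as P(s) + Q(t) + 4, so its minimum is min P + min Q + 4.
P'(s) = 2s + 4 vanishes at s ∈ {-2}; Q'(t) = 8t(t - 2)(t - 1) vanishes at t ∈ {0, 1, 2}.
Local minima of P (where P''>0): P(-2)=-4. Local minima of Q: Q(0)=0, Q(2)=0.
So the global minimum of V is P(-2) + Q(0) + 4 = -4 + 0 + 4 = 0, attained at (-2, 0).

0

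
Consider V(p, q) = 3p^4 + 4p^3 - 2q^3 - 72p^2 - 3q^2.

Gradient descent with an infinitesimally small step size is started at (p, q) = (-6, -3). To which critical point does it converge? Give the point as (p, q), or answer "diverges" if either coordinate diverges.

V is separable, so gradient descent decouples: p follows -∂V/∂p, q follows -∂V/∂q.
∂V/∂p = 12p(p - 3)(p + 4); at p=-6 this is -1296, so p increases.
∂V/∂q = -6q(q + 1); at q=-3 this is -36, so q increases.
p converges to its nearest critical value -4 (a local min of the p-part); q converges to -1. The iterate converges to (-4, -1).

(-4, -1)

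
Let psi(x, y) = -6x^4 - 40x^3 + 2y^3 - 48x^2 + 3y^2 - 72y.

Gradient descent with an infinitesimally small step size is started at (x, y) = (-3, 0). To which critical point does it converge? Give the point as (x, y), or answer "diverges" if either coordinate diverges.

psi is separable, so gradient descent decouples: x follows -∂psi/∂x, y follows -∂psi/∂y.
∂psi/∂x = -24x(x + 1)(x + 4); at x=-3 this is -144, so x increases.
∂psi/∂y = 6(y - 3)(y + 4); at y=0 this is -72, so y increases.
x converges to its nearest critical value -1 (a local min of the x-part); y converges to 3. The iterate converges to (-1, 3).

(-1, 3)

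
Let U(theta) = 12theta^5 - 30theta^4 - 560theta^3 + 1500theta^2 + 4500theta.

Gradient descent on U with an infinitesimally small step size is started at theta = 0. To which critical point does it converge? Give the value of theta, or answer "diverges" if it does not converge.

-1

U'(theta) = 60(theta - 5)(theta - 3)(theta + 1)(theta + 5), so U'(0) = 4500.
Gradient descent moves in the -U' direction, i.e. theta is decreasing.
The nearest critical point in that direction is theta = -1, where U'' = 5760 > 0 (a local minimum). The iterate converges there.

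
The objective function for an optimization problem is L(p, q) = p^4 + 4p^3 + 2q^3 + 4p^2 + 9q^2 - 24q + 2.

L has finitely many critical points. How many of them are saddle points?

3

L separates as a function of p plus a function of q, so ∇L=0 decouples.
∂L/∂p = 4p(p + 1)(p + 2) = 0 at p ∈ {-2, -1, 0}; ∂L/∂q = 6(q - 1)(q + 4) = 0 at q ∈ {-4, 1}.
The Hessian is diagonal: diag(L_pp, L_qq). Second derivatives: L_pp(-2)=8, L_pp(-1)=-4, L_pp(0)=8; L_qq(-4)=-30, L_qq(1)=30.
Saddle points occur where the two diagonal entries have opposite signs: (-2, -4), (-1, 1), (0, -4). Count: 3.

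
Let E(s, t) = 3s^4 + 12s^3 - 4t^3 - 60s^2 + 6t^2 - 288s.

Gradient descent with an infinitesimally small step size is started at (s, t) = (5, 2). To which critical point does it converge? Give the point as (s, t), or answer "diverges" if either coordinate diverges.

diverges

E is separable, so gradient descent decouples: s follows -∂E/∂s, t follows -∂E/∂t.
∂E/∂s = 12(s - 3)(s + 2)(s + 4); at s=5 this is 1512, so s decreases.
∂E/∂t = -12t(t - 1); at t=2 this is -24, so t increases.
The t-coordinate has no critical point in that direction and runs off to infinity.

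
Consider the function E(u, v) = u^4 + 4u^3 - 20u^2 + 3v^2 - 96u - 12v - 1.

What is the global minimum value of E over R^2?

E(u,v) separates as P(u) + Q(v) − 1, so its minimum is min P + min Q − 1.
P'(u) = 4(u - 3)(u + 2)(u + 4) vanishes at u ∈ {-4, -2, 3}; Q'(v) = 6v - 12 vanishes at v ∈ {2}.
Local minima of P (where P''>0): P(-4)=64, P(3)=-279. Local minima of Q: Q(2)=-12.
So the global minimum of E is P(3) + Q(2) − 1 = -279 − 12 − 1 = -292, attained at (3, 2).

-292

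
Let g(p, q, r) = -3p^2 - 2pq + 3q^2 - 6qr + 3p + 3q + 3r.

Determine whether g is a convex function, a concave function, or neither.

neither

g is quadratic, so its Hessian is the constant matrix H = [[-6, -2, 0], [-2, 6, -6], [0, -6, 0]].
Leading principal minors: -6, -40, 216.
Neither pattern holds ⇒ H is indefinite ⇒ neither convex nor concave.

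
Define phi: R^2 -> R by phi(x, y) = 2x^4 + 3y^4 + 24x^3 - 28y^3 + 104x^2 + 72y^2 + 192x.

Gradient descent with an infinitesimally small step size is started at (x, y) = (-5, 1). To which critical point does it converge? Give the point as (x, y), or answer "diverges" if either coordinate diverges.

(-4, 0)

phi is separable, so gradient descent decouples: x follows -∂phi/∂x, y follows -∂phi/∂y.
∂phi/∂x = 8(x + 2)(x + 3)(x + 4); at x=-5 this is -48, so x increases.
∂phi/∂y = 12y(y - 4)(y - 3); at y=1 this is 72, so y decreases.
x converges to its nearest critical value -4 (a local min of the x-part); y converges to 0. The iterate converges to (-4, 0).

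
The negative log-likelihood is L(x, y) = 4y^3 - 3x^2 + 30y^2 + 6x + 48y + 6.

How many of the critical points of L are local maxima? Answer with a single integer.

1

L separates as a function of x plus a function of y, so ∇L=0 decouples.
∂L/∂x = -6(x - 1) = 0 at x ∈ {1}; ∂L/∂y = 12(y + 1)(y + 4) = 0 at y ∈ {-4, -1}.
The Hessian is diagonal: diag(L_xx, L_yy). Second derivatives: L_xx(1)=-6; L_yy(-4)=-36, L_yy(-1)=36.
Local maxima occur where both diagonal entries negative: (1, -4). Count: 1.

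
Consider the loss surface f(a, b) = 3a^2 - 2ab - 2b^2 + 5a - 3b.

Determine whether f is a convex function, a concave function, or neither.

f is quadratic, so its Hessian is the constant matrix H = [[6, -2], [-2, -4]].
det(H) = -28, tr(H) = 2.
det(H) < 0, so H is indefinite: neither convex nor concave.

neither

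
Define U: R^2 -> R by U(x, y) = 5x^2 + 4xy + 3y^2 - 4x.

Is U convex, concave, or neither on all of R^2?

U is quadratic, so its Hessian is the constant matrix H = [[10, 4], [4, 6]].
det(H) = 44, tr(H) = 16.
det(H) > 0 and tr(H) > 0, so H is positive definite everywhere: convex.

convex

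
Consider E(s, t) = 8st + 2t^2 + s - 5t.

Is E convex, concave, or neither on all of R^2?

E is quadratic, so its Hessian is the constant matrix H = [[0, 8], [8, 4]].
det(H) = -64, tr(H) = 4.
det(H) < 0, so H is indefinite: neither convex nor concave.

neither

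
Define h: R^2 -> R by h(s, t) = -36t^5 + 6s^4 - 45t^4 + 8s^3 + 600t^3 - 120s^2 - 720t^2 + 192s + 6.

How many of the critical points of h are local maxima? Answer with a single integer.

h separates as a function of s plus a function of t, so ∇h=0 decouples.
∂h/∂s = 24(s - 2)(s - 1)(s + 4) = 0 at s ∈ {-4, 1, 2}; ∂h/∂t = -180t(t - 2)(t - 1)(t + 4) = 0 at t ∈ {-4, 0, 1, 2}.
The Hessian is diagonal: diag(h_ss, h_tt). Second derivatives: h_ss(-4)=720, h_ss(1)=-120, h_ss(2)=144; h_tt(-4)=21600, h_tt(0)=-1440, h_tt(1)=900, h_tt(2)=-2160.
Local maxima occur where both diagonal entries negative: (1, 0), (1, 2). Count: 2.

2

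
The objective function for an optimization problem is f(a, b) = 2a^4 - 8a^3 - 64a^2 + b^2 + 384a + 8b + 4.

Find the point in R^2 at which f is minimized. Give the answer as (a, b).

f(a,b) separates as P(a) + Q(b) + 4, so its minimum is min P + min Q + 4.
P'(a) = 8(a - 4)(a - 3)(a + 4) vanishes at a ∈ {-4, 3, 4}; Q'(b) = 2b + 8 vanishes at b ∈ {-4}.
Local minima of P (where P''>0): P(-4)=-1536, P(4)=512. Local minima of Q: Q(-4)=-16.
So the global minimum of f is P(-4) + Q(-4) + 4 = -1536 − 16 + 4 = -1548, attained at (-4, -4).

(-4, -4)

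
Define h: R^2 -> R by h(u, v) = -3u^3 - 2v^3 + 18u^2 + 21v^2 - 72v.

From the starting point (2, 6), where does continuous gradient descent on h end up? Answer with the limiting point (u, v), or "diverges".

diverges

h is separable, so gradient descent decouples: u follows -∂h/∂u, v follows -∂h/∂v.
∂h/∂u = -9u(u - 4); at u=2 this is 36, so u decreases.
∂h/∂v = -6(v - 4)(v - 3); at v=6 this is -36, so v increases.
The v-coordinate has no critical point in that direction and runs off to infinity.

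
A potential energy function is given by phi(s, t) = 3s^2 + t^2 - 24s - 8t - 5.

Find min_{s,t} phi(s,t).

phi(s,t) separates as P(s) + Q(t) − 5, so its minimum is min P + min Q − 5.
P'(s) = 6s - 24 vanishes at s ∈ {4}; Q'(t) = 2(t - 4) vanishes at t ∈ {4}.
Local minima of P (where P''>0): P(4)=-48. Local minima of Q: Q(4)=-16.
So the global minimum of phi is P(4) + Q(4) − 5 = -48 − 16 − 5 = -69, attained at (4, 4).

-69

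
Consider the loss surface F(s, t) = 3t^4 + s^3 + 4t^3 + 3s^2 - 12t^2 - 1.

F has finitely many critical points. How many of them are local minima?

F separates as a function of s plus a function of t, so ∇F=0 decouples.
∂F/∂s = 3s(s + 2) = 0 at s ∈ {-2, 0}; ∂F/∂t = 12t(t - 1)(t + 2) = 0 at t ∈ {-2, 0, 1}.
The Hessian is diagonal: diag(F_ss, F_tt). Second derivatives: F_ss(-2)=-6, F_ss(0)=6; F_tt(-2)=72, F_tt(0)=-24, F_tt(1)=36.
Local minima occur where both diagonal entries positive: (0, -2), (0, 1). Count: 2.

2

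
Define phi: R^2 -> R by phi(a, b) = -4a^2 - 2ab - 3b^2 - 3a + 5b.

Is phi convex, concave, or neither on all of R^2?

concave

phi is quadratic, so its Hessian is the constant matrix H = [[-8, -2], [-2, -6]].
det(H) = 44, tr(H) = -14.
det(H) > 0 and tr(H) < 0, so H is negative definite everywhere: concave.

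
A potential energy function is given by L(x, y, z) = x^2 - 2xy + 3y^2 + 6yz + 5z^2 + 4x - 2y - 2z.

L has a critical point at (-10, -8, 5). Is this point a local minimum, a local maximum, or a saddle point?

local minimum

The Hessian is constant: H = [[2, -2, 0], [-2, 6, 6], [0, 6, 10]].
Leading principal minors: Δ₁ = 2, Δ₂ = 8, Δ₃ = 8.
All leading minors are positive, so H is positive definite: a local minimum.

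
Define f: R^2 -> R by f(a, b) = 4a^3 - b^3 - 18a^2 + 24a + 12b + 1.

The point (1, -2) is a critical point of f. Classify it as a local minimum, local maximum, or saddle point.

The mixed partial ∂²f/∂a∂b is 0, so the Hessian at any point is diag(f_aa, f_bb) = diag(12(2a - 3), -6b).
At (1, -2): H = diag(-12, 12).
The eigenvalues have opposite signs, so H is indefinite: a saddle point.

saddle point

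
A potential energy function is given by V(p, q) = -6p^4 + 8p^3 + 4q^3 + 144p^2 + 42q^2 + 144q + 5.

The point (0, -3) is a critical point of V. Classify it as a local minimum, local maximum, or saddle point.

The mixed partial ∂²V/∂p∂q is 0, so the Hessian at any point is diag(V_pp, V_qq) = diag(24(-3p^2 + 2p + 12), 12(2q + 7)).
At (0, -3): H = diag(288, 12).
Both eigenvalues are positive, so H is positive definite: a local minimum.

local minimum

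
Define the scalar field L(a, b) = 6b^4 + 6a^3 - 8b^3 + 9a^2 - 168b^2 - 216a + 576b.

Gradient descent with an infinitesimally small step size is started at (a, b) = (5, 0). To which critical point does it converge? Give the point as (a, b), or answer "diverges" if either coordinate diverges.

(3, -4)

L is separable, so gradient descent decouples: a follows -∂L/∂a, b follows -∂L/∂b.
∂L/∂a = 18(a - 3)(a + 4); at a=5 this is 324, so a decreases.
∂L/∂b = 24(b - 3)(b - 2)(b + 4); at b=0 this is 576, so b decreases.
a converges to its nearest critical value 3 (a local min of the a-part); b converges to -4. The iterate converges to (3, -4).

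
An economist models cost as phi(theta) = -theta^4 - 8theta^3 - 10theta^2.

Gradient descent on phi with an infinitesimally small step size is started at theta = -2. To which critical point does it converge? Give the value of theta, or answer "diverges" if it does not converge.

-1

phi'(theta) = -4theta(theta + 1)(theta + 5), so phi'(-2) = -24.
Gradient descent moves in the -phi' direction, i.e. theta is increasing.
The nearest critical point in that direction is theta = -1, where phi'' = 16 > 0 (a local minimum). The iterate converges there.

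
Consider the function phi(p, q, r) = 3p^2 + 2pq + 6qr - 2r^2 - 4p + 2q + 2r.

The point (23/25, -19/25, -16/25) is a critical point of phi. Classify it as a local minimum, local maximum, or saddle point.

The Hessian is constant: H = [[6, 2, 0], [2, 0, 6], [0, 6, -4]].
Leading principal minors: Δ₁ = 6, Δ₂ = -4, Δ₃ = -200.
The minors fit neither the all-positive nor the alternating-sign pattern, so H is indefinite: a saddle point.

saddle point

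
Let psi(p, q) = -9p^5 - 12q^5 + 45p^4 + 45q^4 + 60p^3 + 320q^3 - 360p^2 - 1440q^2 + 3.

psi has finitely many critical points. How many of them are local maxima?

psi separates as a function of p plus a function of q, so ∇psi=0 decouples.
∂psi/∂p = -45p(p - 4)(p - 2)(p + 2) = 0 at p ∈ {-2, 0, 2, 4}; ∂psi/∂q = -60q(q - 4)(q - 3)(q + 4) = 0 at q ∈ {-4, 0, 3, 4}.
The Hessian is diagonal: diag(psi_pp, psi_qq). Second derivatives: psi_pp(-2)=2160, psi_pp(0)=-720, psi_pp(2)=720, psi_pp(4)=-2160; psi_qq(-4)=13440, psi_qq(0)=-2880, psi_qq(3)=1260, psi_qq(4)=-1920.
Local maxima occur where both diagonal entries negative: (0, 0), (0, 4), (4, 0), (4, 4). Count: 4.

4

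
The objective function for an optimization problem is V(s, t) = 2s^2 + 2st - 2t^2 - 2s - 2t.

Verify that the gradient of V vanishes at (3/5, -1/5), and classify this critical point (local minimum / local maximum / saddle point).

saddle point

∇V = (4s + 2t - 2, 2s - 4t - 2); substituting (3/5, -1/5) gives ∇V = (0, 0), so (3/5, -1/5) is indeed a critical point.
The Hessian of V is constant: H = [[4, 2], [2, -4]].
det(H) = 4·(-4) − 2² = -20.
Since det(H) < 0, H is indefinite and the critical point is a saddle point.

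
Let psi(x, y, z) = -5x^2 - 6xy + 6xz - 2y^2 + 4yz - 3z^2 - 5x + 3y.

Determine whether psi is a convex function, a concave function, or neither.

concave

psi is quadratic, so its Hessian is the constant matrix H = [[-10, -6, 6], [-6, -4, 4], [6, 4, -6]].
Leading principal minors: -10, 4, -8.
Signs alternate −, +, − ⇒ H ≺ 0 ⇒ concave.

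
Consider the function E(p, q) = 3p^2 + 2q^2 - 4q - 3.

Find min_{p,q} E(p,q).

E(p,q) separates as A(p) + B(q) − 3, so its minimum is min A + min B − 3.
A'(p) = 6p vanishes at p ∈ {0}; B'(q) = 4q - 4 vanishes at q ∈ {1}.
Local minima of A (where A''>0): A(0)=0. Local minima of B: B(1)=-2.
So the global minimum of E is A(0) + B(1) − 3 = 0 − 2 − 3 = -5, attained at (0, 1).

-5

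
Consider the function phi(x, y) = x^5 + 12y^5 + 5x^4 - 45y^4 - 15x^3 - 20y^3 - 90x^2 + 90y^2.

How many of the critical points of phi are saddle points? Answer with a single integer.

phi separates as a function of x plus a function of y, so ∇phi=0 decouples.
∂phi/∂x = 5x(x - 3)(x + 3)(x + 4) = 0 at x ∈ {-4, -3, 0, 3}; ∂phi/∂y = 60y(y - 3)(y - 1)(y + 1) = 0 at y ∈ {-1, 0, 1, 3}.
The Hessian is diagonal: diag(phi_xx, phi_yy). Second derivatives: phi_xx(-4)=-140, phi_xx(-3)=90, phi_xx(0)=-180, phi_xx(3)=630; phi_yy(-1)=-480, phi_yy(0)=180, phi_yy(1)=-240, phi_yy(3)=1440.
Saddle points occur where the two diagonal entries have opposite signs: (-4, 0), (-4, 3), (-3, -1), (-3, 1), (0, 0), (0, 3), (3, -1), (3, 1). Count: 8.

8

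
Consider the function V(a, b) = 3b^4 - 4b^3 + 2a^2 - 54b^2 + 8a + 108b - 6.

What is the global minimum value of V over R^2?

V(a,b) separates as P(a) + Q(b) − 6, so its minimum is min P + min Q − 6.
P'(a) = 4a + 8 vanishes at a ∈ {-2}; Q'(b) = 12(b - 3)(b - 1)(b + 3) vanishes at b ∈ {-3, 1, 3}.
Local minima of P (where P''>0): P(-2)=-8. Local minima of Q: Q(-3)=-459, Q(3)=-27.
So the global minimum of V is P(-2) + Q(-3) − 6 = -8 − 459 − 6 = -473, attained at (-2, -3).

-473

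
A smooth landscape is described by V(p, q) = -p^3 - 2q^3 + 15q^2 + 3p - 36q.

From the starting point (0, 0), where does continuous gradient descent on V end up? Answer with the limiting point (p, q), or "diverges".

V is separable, so gradient descent decouples: p follows -∂V/∂p, q follows -∂V/∂q.
∂V/∂p = -3(p - 1)(p + 1); at p=0 this is 3, so p decreases.
∂V/∂q = -6(q - 3)(q - 2); at q=0 this is -36, so q increases.
p converges to its nearest critical value -1 (a local min of the p-part); q converges to 2. The iterate converges to (-1, 2).

(-1, 2)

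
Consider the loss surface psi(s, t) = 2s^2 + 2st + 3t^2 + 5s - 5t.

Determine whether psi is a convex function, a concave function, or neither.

convex

psi is quadratic, so its Hessian is the constant matrix H = [[4, 2], [2, 6]].
det(H) = 20, tr(H) = 10.
det(H) > 0 and tr(H) > 0, so H is positive definite everywhere: convex.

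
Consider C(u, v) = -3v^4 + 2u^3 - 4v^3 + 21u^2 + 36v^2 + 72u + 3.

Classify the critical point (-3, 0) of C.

local minimum

The mixed partial ∂²C/∂u∂v is 0, so the Hessian at any point is diag(C_uu, C_vv) = diag(6(2u + 7), 12(-3v^2 - 2v + 6)).
At (-3, 0): H = diag(6, 72).
Both eigenvalues are positive, so H is positive definite: a local minimum.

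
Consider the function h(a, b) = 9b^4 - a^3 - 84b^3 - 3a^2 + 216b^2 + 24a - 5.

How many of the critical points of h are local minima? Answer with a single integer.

2

h separates as a function of a plus a function of b, so ∇h=0 decouples.
∂h/∂a = -3(a - 2)(a + 4) = 0 at a ∈ {-4, 2}; ∂h/∂b = 36b(b - 4)(b - 3) = 0 at b ∈ {0, 3, 4}.
The Hessian is diagonal: diag(h_aa, h_bb). Second derivatives: h_aa(-4)=18, h_aa(2)=-18; h_bb(0)=432, h_bb(3)=-108, h_bb(4)=144.
Local minima occur where both diagonal entries positive: (-4, 0), (-4, 4). Count: 2.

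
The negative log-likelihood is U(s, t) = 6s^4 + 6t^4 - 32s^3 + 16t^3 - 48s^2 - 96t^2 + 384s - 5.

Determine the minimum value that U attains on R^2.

U(s,t) separates as P(s) + Q(t) − 5, so its minimum is min P + min Q − 5.
P'(s) = 24(s - 4)(s - 2)(s + 2) vanishes at s ∈ {-2, 2, 4}; Q'(t) = 24t(t - 2)(t + 4) vanishes at t ∈ {-4, 0, 2}.
Local minima of P (where P''>0): P(-2)=-608, P(4)=256. Local minima of Q: Q(-4)=-1024, Q(2)=-160.
So the global minimum of U is P(-2) + Q(-4) − 5 = -608 − 1024 − 5 = -1637, attained at (-2, -4).

-1637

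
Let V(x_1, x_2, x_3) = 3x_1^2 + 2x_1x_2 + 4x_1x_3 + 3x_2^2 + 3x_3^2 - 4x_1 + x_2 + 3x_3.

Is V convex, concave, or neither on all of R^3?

convex

V is quadratic, so its Hessian is the constant matrix H = [[6, 2, 4], [2, 6, 0], [4, 0, 6]].
Leading principal minors: 6, 32, 96.
All positive ⇒ H ≻ 0 ⇒ convex.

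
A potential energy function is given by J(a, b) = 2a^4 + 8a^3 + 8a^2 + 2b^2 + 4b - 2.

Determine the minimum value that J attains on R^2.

J(a,b) separates as P(a) + Q(b) − 2, so its minimum is min P + min Q − 2.
P'(a) = 8a(a + 1)(a + 2) vanishes at a ∈ {-2, -1, 0}; Q'(b) = 4b + 4 vanishes at b ∈ {-1}.
Local minima of P (where P''>0): P(-2)=0, P(0)=0. Local minima of Q: Q(-1)=-2.
So the global minimum of J is P(-2) + Q(-1) − 2 = 0 − 2 − 2 = -4, attained at (-2, -1).

-4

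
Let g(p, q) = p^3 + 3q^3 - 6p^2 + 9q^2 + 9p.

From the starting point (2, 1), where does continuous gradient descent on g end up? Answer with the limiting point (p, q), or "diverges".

g is separable, so gradient descent decouples: p follows -∂g/∂p, q follows -∂g/∂q.
∂g/∂p = 3(p - 3)(p - 1); at p=2 this is -3, so p increases.
∂g/∂q = 9q(q + 2); at q=1 this is 27, so q decreases.
p converges to its nearest critical value 3 (a local min of the p-part); q converges to 0. The iterate converges to (3, 0).

(3, 0)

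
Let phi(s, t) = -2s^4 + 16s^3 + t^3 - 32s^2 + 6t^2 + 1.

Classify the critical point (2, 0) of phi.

The mixed partial ∂²phi/∂s∂t is 0, so the Hessian at any point is diag(phi_ss, phi_tt) = diag(8(-3s^2 + 12s - 8), 6(t + 2)).
At (2, 0): H = diag(32, 12).
Both eigenvalues are positive, so H is positive definite: a local minimum.

local minimum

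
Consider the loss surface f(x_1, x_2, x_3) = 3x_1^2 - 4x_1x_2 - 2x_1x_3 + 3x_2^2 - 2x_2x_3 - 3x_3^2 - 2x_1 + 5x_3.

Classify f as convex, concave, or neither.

neither

f is quadratic, so its Hessian is the constant matrix H = [[6, -4, -2], [-4, 6, -2], [-2, -2, -6]].
Leading principal minors: 6, 20, -200.
Neither pattern holds ⇒ H is indefinite ⇒ neither convex nor concave.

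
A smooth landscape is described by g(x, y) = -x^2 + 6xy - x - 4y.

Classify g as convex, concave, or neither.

g is quadratic, so its Hessian is the constant matrix H = [[-2, 6], [6, 0]].
det(H) = -36, tr(H) = -2.
det(H) < 0, so H is indefinite: neither convex nor concave.

neither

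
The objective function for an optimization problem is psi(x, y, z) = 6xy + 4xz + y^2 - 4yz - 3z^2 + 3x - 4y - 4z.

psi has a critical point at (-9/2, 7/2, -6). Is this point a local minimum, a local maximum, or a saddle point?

saddle point

The Hessian is constant: H = [[0, 6, 4], [6, 2, -4], [4, -4, -6]].
Leading principal minors: Δ₁ = 0, Δ₂ = -36, Δ₃ = -8.
The minors fit neither the all-positive nor the alternating-sign pattern, so H is indefinite: a saddle point.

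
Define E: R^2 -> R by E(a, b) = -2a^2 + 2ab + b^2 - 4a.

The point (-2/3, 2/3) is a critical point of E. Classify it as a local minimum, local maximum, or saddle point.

The Hessian of E is constant: H = [[-4, 2], [2, 2]].
det(H) = (-4)·2 − 2² = -12.
Since det(H) < 0, H is indefinite and the critical point is a saddle point.

saddle point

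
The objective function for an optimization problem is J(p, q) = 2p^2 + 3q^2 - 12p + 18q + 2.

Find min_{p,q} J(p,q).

-43

J(p,q) separates as A(p) + B(q) + 2, so its minimum is min A + min B + 2.
A'(p) = 4p - 12 vanishes at p ∈ {3}; B'(q) = 6q + 18 vanishes at q ∈ {-3}.
Local minima of A (where A''>0): A(3)=-18. Local minima of B: B(-3)=-27.
So the global minimum of J is A(3) + B(-3) + 2 = -18 − 27 + 2 = -43, attained at (3, -3).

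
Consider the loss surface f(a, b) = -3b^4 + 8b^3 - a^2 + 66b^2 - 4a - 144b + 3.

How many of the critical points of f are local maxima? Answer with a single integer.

2

f separates as a function of a plus a function of b, so ∇f=0 decouples.
∂f/∂a = -2(a + 2) = 0 at a ∈ {-2}; ∂f/∂b = -12(b - 4)(b - 1)(b + 3) = 0 at b ∈ {-3, 1, 4}.
The Hessian is diagonal: diag(f_aa, f_bb). Second derivatives: f_aa(-2)=-2; f_bb(-3)=-336, f_bb(1)=144, f_bb(4)=-252.
Local maxima occur where both diagonal entries negative: (-2, -3), (-2, 4). Count: 2.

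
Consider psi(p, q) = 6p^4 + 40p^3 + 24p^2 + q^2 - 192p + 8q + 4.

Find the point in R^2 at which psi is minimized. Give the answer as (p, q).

psi(p,q) separates as A(p) + B(q) + 4, so its minimum is min A + min B + 4.
A'(p) = 24(p - 1)(p + 2)(p + 4) vanishes at p ∈ {-4, -2, 1}; B'(q) = 2q + 8 vanishes at q ∈ {-4}.
Local minima of A (where A''>0): A(-4)=128, A(1)=-122. Local minima of B: B(-4)=-16.
So the global minimum of psi is A(1) + B(-4) + 4 = -122 − 16 + 4 = -134, attained at (1, -4).

(1, -4)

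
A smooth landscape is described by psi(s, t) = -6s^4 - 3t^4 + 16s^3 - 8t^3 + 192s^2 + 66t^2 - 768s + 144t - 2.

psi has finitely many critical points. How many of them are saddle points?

4

psi separates as a function of s plus a function of t, so ∇psi=0 decouples.
∂psi/∂s = -24(s - 4)(s - 2)(s + 4) = 0 at s ∈ {-4, 2, 4}; ∂psi/∂t = -12(t - 3)(t + 1)(t + 4) = 0 at t ∈ {-4, -1, 3}.
The Hessian is diagonal: diag(psi_ss, psi_tt). Second derivatives: psi_ss(-4)=-1152, psi_ss(2)=288, psi_ss(4)=-384; psi_tt(-4)=-252, psi_tt(-1)=144, psi_tt(3)=-336.
Saddle points occur where the two diagonal entries have opposite signs: (-4, -1), (2, -4), (2, 3), (4, -1). Count: 4.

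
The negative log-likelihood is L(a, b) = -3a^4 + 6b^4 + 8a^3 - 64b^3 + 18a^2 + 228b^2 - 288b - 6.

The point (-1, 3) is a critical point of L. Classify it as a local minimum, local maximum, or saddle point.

local maximum

The mixed partial ∂²L/∂a∂b is 0, so the Hessian at any point is diag(L_aa, L_bb) = diag(12(-3a^2 + 4a + 3), 24(3b^2 - 16b + 19)).
At (-1, 3): H = diag(-48, -48).
Both eigenvalues are negative, so H is negative definite: a local maximum.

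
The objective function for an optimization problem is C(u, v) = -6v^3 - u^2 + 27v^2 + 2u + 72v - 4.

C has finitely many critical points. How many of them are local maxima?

1

C separates as a function of u plus a function of v, so ∇C=0 decouples.
∂C/∂u = -2(u - 1) = 0 at u ∈ {1}; ∂C/∂v = -18(v - 4)(v + 1) = 0 at v ∈ {-1, 4}.
The Hessian is diagonal: diag(C_uu, C_vv). Second derivatives: C_uu(1)=-2; C_vv(-1)=90, C_vv(4)=-90.
Local maxima occur where both diagonal entries negative: (1, 4). Count: 1.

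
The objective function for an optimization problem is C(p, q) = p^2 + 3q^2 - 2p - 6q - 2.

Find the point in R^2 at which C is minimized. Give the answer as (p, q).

(1, 1)

C(p,q) separates as A(p) + B(q) − 2, so its minimum is min A + min B − 2.
A'(p) = 2p - 2 vanishes at p ∈ {1}; B'(q) = 6q - 6 vanishes at q ∈ {1}.
Local minima of A (where A''>0): A(1)=-1. Local minima of B: B(1)=-3.
So the global minimum of C is A(1) + B(1) − 2 = -1 − 3 − 2 = -6, attained at (1, 1).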